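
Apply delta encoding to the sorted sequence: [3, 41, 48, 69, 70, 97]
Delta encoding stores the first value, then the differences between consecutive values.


First value: 3
Deltas:
  41 - 3 = 38
  48 - 41 = 7
  69 - 48 = 21
  70 - 69 = 1
  97 - 70 = 27


Delta encoded: [3, 38, 7, 21, 1, 27]


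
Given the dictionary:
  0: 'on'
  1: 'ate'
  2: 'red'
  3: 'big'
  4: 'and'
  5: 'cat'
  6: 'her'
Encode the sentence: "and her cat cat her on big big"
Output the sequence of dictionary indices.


Look up each word in the dictionary:
  'and' -> 4
  'her' -> 6
  'cat' -> 5
  'cat' -> 5
  'her' -> 6
  'on' -> 0
  'big' -> 3
  'big' -> 3

Encoded: [4, 6, 5, 5, 6, 0, 3, 3]


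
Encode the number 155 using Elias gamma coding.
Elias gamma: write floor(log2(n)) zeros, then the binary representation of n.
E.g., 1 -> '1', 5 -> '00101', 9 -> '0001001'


num_bits = floor(log2(155)) + 1 = 8
leading_zeros = num_bits - 1 = 7
binary(155) = 10011011

Elias gamma(155) = '0000000' + '10011011' = 000000010011011 (15 bits)


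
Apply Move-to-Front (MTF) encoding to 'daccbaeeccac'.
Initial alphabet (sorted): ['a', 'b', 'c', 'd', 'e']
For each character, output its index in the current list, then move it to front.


MTF encoding:
'd': index 3 in ['a', 'b', 'c', 'd', 'e'] -> ['d', 'a', 'b', 'c', 'e']
'a': index 1 in ['d', 'a', 'b', 'c', 'e'] -> ['a', 'd', 'b', 'c', 'e']
'c': index 3 in ['a', 'd', 'b', 'c', 'e'] -> ['c', 'a', 'd', 'b', 'e']
'c': index 0 in ['c', 'a', 'd', 'b', 'e'] -> ['c', 'a', 'd', 'b', 'e']
'b': index 3 in ['c', 'a', 'd', 'b', 'e'] -> ['b', 'c', 'a', 'd', 'e']
'a': index 2 in ['b', 'c', 'a', 'd', 'e'] -> ['a', 'b', 'c', 'd', 'e']
'e': index 4 in ['a', 'b', 'c', 'd', 'e'] -> ['e', 'a', 'b', 'c', 'd']
'e': index 0 in ['e', 'a', 'b', 'c', 'd'] -> ['e', 'a', 'b', 'c', 'd']
'c': index 3 in ['e', 'a', 'b', 'c', 'd'] -> ['c', 'e', 'a', 'b', 'd']
'c': index 0 in ['c', 'e', 'a', 'b', 'd'] -> ['c', 'e', 'a', 'b', 'd']
'a': index 2 in ['c', 'e', 'a', 'b', 'd'] -> ['a', 'c', 'e', 'b', 'd']
'c': index 1 in ['a', 'c', 'e', 'b', 'd'] -> ['c', 'a', 'e', 'b', 'd']


Output: [3, 1, 3, 0, 3, 2, 4, 0, 3, 0, 2, 1]


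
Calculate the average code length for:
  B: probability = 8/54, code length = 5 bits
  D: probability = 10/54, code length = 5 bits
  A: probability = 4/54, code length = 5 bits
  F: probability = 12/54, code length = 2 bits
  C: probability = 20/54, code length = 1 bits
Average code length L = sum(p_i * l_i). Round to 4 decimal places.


Weighted contributions p_i * l_i:
  B: (8/54) * 5 = 40/54
  D: (10/54) * 5 = 50/54
  A: (4/54) * 5 = 20/54
  F: (12/54) * 2 = 24/54
  C: (20/54) * 1 = 20/54
Sum = (40 + 50 + 20 + 24 + 20)/54 = 154/54

L = 154/54 = 2.8519 bits/symbol


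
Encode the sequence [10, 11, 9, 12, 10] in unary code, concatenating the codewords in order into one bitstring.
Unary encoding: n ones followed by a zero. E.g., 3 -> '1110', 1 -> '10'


Encode each number as n ones followed by a terminating 0:
  10 -> 11111111110 (11 bits)
  11 -> 111111111110 (12 bits)
  9 -> 1111111110 (10 bits)
  12 -> 1111111111110 (13 bits)
  10 -> 11111111110 (11 bits)
Total length = 11 + 12 + 10 + 13 + 11 = 57 bits.

Unary([10, 11, 9, 12, 10]) = 111111111101111111111101111111110111111111111011111111110 (57 bits)


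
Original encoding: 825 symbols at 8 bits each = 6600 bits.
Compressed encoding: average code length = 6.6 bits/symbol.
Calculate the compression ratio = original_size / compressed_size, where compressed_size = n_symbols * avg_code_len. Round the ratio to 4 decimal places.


original_size = n_symbols * orig_bits = 825 * 8 = 6600 bits
compressed_size = n_symbols * avg_code_len = 825 * 6.6 = 5445.0 bits
ratio = original_size / compressed_size = 6600 / 5445.0 = 1.2121

Compression ratio = 1.2121


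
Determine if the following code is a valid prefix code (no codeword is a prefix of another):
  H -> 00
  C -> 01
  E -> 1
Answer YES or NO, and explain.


Checking each pair (does one codeword prefix another?):
  H='00' vs C='01': no prefix
  H='00' vs E='1': no prefix
  C='01' vs H='00': no prefix
  C='01' vs E='1': no prefix
  E='1' vs H='00': no prefix
  E='1' vs C='01': no prefix
No violation found over all pairs.

YES -- this is a valid prefix code. No codeword is a prefix of any other codeword.


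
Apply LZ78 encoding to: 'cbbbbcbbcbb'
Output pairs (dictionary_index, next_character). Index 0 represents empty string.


LZ78 encoding steps:
Dictionary: {0: ''}
Step 1: w='' (idx 0), next='c' -> output (0, 'c'), add 'c' as idx 1
Step 2: w='' (idx 0), next='b' -> output (0, 'b'), add 'b' as idx 2
Step 3: w='b' (idx 2), next='b' -> output (2, 'b'), add 'bb' as idx 3
Step 4: w='b' (idx 2), next='c' -> output (2, 'c'), add 'bc' as idx 4
Step 5: w='bb' (idx 3), next='c' -> output (3, 'c'), add 'bbc' as idx 5
Step 6: w='bb' (idx 3), end of input -> output (3, '')


Encoded: [(0, 'c'), (0, 'b'), (2, 'b'), (2, 'c'), (3, 'c'), (3, '')]


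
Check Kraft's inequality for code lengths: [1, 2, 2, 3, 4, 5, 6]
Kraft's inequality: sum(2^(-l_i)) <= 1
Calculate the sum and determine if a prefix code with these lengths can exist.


Sum = 2^(-1) + 2^(-2) + 2^(-2) + 2^(-3) + 2^(-4) + 2^(-5) + 2^(-6)
    = 0.5 + 0.25 + 0.25 + 0.125 + 0.0625 + 0.03125 + 0.015625
    = 79/64 = 1.234375
Since 1.234375 > 1, Kraft's inequality is NOT satisfied.
A prefix code with these lengths CANNOT exist.

Kraft sum = 1.234375. Not satisfied.


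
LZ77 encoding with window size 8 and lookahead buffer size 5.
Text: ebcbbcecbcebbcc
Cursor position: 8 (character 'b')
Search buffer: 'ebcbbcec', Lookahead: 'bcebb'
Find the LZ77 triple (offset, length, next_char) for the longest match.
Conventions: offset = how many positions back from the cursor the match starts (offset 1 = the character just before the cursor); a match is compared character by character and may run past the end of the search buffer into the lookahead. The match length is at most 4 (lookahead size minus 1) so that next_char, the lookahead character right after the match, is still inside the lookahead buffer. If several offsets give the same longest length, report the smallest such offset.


Try each offset into the search buffer:
  offset=1 (pos 7, char 'c'): match length 0
  offset=2 (pos 6, char 'e'): match length 0
  offset=3 (pos 5, char 'c'): match length 0
  offset=4 (pos 4, char 'b'): match length 3
  offset=5 (pos 3, char 'b'): match length 1
  offset=6 (pos 2, char 'c'): match length 0
  offset=7 (pos 1, char 'b'): match length 2
  offset=8 (pos 0, char 'e'): match length 0
Longest match has length 3 at offset 4.
next_char = character at position 8 + 3 = 11 -> 'b'

Best match: offset=4, length=3 (matching 'bce' starting at position 4)
LZ77 triple: (4, 3, 'b')


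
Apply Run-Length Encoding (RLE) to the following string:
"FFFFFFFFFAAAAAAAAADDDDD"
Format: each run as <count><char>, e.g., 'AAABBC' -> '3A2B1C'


Scanning runs left to right:
  i=0: run of 'F' x 9 -> '9F'
  i=9: run of 'A' x 9 -> '9A'
  i=18: run of 'D' x 5 -> '5D'

RLE = 9F9A5D


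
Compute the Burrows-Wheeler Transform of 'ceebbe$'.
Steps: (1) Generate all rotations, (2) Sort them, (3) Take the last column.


Rotations (sorted):
  0: $ceebbe -> last char: e
  1: bbe$cee -> last char: e
  2: be$ceeb -> last char: b
  3: ceebbe$ -> last char: $
  4: e$ceebb -> last char: b
  5: ebbe$ce -> last char: e
  6: eebbe$c -> last char: c


BWT = eeb$bec


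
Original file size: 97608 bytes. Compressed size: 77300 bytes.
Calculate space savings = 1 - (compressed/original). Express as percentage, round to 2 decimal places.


ratio = compressed/original = 77300/97608 = 0.791943
savings = 1 - ratio = 1 - 0.791943 = 0.208057
as a percentage: 0.208057 * 100 = 20.81%

Space savings = 1 - 77300/97608 = 20.81%


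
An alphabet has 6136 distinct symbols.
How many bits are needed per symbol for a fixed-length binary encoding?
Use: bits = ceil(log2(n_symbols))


log2(6136) = 12.5831
Bracket: 2^12 = 4096 < 6136 <= 2^13 = 8192
So ceil(log2(6136)) = 13

bits = ceil(log2(6136)) = ceil(12.5831) = 13 bits


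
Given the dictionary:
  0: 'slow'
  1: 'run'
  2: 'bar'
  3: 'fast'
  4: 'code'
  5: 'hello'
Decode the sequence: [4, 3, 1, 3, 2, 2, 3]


Look up each index in the dictionary:
  4 -> 'code'
  3 -> 'fast'
  1 -> 'run'
  3 -> 'fast'
  2 -> 'bar'
  2 -> 'bar'
  3 -> 'fast'

Decoded: "code fast run fast bar bar fast"


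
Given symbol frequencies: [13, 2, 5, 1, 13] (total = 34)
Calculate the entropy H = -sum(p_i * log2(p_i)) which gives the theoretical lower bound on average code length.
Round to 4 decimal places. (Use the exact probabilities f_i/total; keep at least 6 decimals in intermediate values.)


Per-symbol terms -p_i * log2(p_i) with p_i = f_i/34:
  p = 13/34 = 0.382353: log2(p) = -1.387023, -p*log2(p) = 0.530332
  p = 2/34 = 0.058824: log2(p) = -4.087463, -p*log2(p) = 0.240439
  p = 5/34 = 0.147059: log2(p) = -2.765535, -p*log2(p) = 0.406696
  p = 1/34 = 0.029412: log2(p) = -5.087463, -p*log2(p) = 0.149631
  p = 13/34 = 0.382353: log2(p) = -1.387023, -p*log2(p) = 0.530332
H = 0.530332 + 0.240439 + 0.406696 + 0.149631 + 0.530332 = 1.857430

H = 1.8574 bits/symbol


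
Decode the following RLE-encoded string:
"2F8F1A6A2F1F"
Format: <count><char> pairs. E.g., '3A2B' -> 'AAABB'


Expanding each <count><char> pair:
  2F -> 'FF'
  8F -> 'FFFFFFFF'
  1A -> 'A'
  6A -> 'AAAAAA'
  2F -> 'FF'
  1F -> 'F'

Decoded = FFFFFFFFFFAAAAAAAFFF


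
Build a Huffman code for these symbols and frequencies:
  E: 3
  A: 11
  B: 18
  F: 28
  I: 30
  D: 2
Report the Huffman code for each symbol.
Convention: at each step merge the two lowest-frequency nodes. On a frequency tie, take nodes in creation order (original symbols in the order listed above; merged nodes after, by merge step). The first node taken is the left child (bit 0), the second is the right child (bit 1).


Huffman tree construction:
Step 1: Merge D(2) + E(3) = 5
Step 2: Merge (D+E)(5) + A(11) = 16
Step 3: Merge ((D+E)+A)(16) + B(18) = 34
Step 4: Merge F(28) + I(30) = 58
Step 5: Merge (((D+E)+A)+B)(34) + (F+I)(58) = 92
Read each symbol's code off the tree from the root (left child = 0, right child = 1).

Codes:
  E: 0001 (length 4)
  A: 001 (length 3)
  B: 01 (length 2)
  F: 10 (length 2)
  I: 11 (length 2)
  D: 0000 (length 4)
Average code length: 205/92 = 2.2283 bits/symbol


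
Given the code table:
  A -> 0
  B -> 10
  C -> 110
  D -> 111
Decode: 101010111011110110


Decoding:
10 -> B
10 -> B
10 -> B
111 -> D
0 -> A
111 -> D
10 -> B
110 -> C


Result: BBBDADBC


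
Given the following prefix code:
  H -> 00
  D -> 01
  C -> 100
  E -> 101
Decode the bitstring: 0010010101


Decoding step by step:
Bits 00 -> H
Bits 100 -> C
Bits 101 -> E
Bits 01 -> D


Decoded message: HCED


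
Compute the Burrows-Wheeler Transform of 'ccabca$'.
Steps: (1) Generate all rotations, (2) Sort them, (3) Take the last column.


Rotations (sorted):
  0: $ccabca -> last char: a
  1: a$ccabc -> last char: c
  2: abca$cc -> last char: c
  3: bca$cca -> last char: a
  4: ca$ccab -> last char: b
  5: cabca$c -> last char: c
  6: ccabca$ -> last char: $


BWT = accabc$


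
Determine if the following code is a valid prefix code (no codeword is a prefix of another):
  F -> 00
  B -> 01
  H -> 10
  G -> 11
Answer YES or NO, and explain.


Checking each pair (does one codeword prefix another?):
  F='00' vs B='01': no prefix
  F='00' vs H='10': no prefix
  F='00' vs G='11': no prefix
  B='01' vs F='00': no prefix
  B='01' vs H='10': no prefix
  B='01' vs G='11': no prefix
  H='10' vs F='00': no prefix
  H='10' vs B='01': no prefix
  H='10' vs G='11': no prefix
  G='11' vs F='00': no prefix
  G='11' vs B='01': no prefix
  G='11' vs H='10': no prefix
No violation found over all pairs.

YES -- this is a valid prefix code. No codeword is a prefix of any other codeword.


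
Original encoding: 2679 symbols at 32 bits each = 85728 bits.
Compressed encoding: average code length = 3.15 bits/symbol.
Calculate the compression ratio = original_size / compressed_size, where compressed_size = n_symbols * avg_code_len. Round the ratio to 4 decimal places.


original_size = n_symbols * orig_bits = 2679 * 32 = 85728 bits
compressed_size = n_symbols * avg_code_len = 2679 * 3.15 = 8438.85 bits
ratio = original_size / compressed_size = 85728 / 8438.85 = 10.1587

Compression ratio = 10.1587


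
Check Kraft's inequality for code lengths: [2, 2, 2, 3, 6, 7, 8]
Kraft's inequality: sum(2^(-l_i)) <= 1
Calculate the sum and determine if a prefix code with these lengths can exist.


Sum = 2^(-2) + 2^(-2) + 2^(-2) + 2^(-3) + 2^(-6) + 2^(-7) + 2^(-8)
    = 0.25 + 0.25 + 0.25 + 0.125 + 0.015625 + 0.0078125 + 0.00390625
    = 231/256 = 0.90234375
Since 0.90234375 <= 1, Kraft's inequality IS satisfied.
A prefix code with these lengths CAN exist.

Kraft sum = 0.90234375. Satisfied.


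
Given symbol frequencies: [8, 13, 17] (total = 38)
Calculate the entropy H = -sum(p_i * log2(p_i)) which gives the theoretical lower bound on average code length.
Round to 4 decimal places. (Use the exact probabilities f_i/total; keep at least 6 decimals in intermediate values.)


Per-symbol terms -p_i * log2(p_i) with p_i = f_i/38:
  p = 8/38 = 0.210526: log2(p) = -2.247928, -p*log2(p) = 0.473248
  p = 13/38 = 0.342105: log2(p) = -1.547488, -p*log2(p) = 0.529404
  p = 17/38 = 0.447368: log2(p) = -1.160465, -p*log2(p) = 0.519155
H = 0.473248 + 0.529404 + 0.519155 = 1.521807

H = 1.5218 bits/symbol


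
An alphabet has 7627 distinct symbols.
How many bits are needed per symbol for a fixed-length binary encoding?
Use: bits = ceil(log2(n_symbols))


log2(7627) = 12.8969
Bracket: 2^12 = 4096 < 7627 <= 2^13 = 8192
So ceil(log2(7627)) = 13

bits = ceil(log2(7627)) = ceil(12.8969) = 13 bits


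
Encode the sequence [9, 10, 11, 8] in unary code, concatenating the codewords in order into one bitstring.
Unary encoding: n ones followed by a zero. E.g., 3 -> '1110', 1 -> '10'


Encode each number as n ones followed by a terminating 0:
  9 -> 1111111110 (10 bits)
  10 -> 11111111110 (11 bits)
  11 -> 111111111110 (12 bits)
  8 -> 111111110 (9 bits)
Total length = 10 + 11 + 12 + 9 = 42 bits.

Unary([9, 10, 11, 8]) = 111111111011111111110111111111110111111110 (42 bits)


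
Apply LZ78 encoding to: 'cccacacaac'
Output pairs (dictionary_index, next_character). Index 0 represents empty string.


LZ78 encoding steps:
Dictionary: {0: ''}
Step 1: w='' (idx 0), next='c' -> output (0, 'c'), add 'c' as idx 1
Step 2: w='c' (idx 1), next='c' -> output (1, 'c'), add 'cc' as idx 2
Step 3: w='' (idx 0), next='a' -> output (0, 'a'), add 'a' as idx 3
Step 4: w='c' (idx 1), next='a' -> output (1, 'a'), add 'ca' as idx 4
Step 5: w='ca' (idx 4), next='a' -> output (4, 'a'), add 'caa' as idx 5
Step 6: w='c' (idx 1), end of input -> output (1, '')


Encoded: [(0, 'c'), (1, 'c'), (0, 'a'), (1, 'a'), (4, 'a'), (1, '')]


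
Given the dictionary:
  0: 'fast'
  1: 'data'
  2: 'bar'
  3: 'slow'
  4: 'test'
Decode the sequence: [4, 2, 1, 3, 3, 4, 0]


Look up each index in the dictionary:
  4 -> 'test'
  2 -> 'bar'
  1 -> 'data'
  3 -> 'slow'
  3 -> 'slow'
  4 -> 'test'
  0 -> 'fast'

Decoded: "test bar data slow slow test fast"


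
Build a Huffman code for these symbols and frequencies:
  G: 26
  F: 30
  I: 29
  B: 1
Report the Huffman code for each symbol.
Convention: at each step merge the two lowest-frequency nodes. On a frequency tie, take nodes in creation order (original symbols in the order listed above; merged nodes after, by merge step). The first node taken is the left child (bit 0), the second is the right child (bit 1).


Huffman tree construction:
Step 1: Merge B(1) + G(26) = 27
Step 2: Merge (B+G)(27) + I(29) = 56
Step 3: Merge F(30) + ((B+G)+I)(56) = 86
Read each symbol's code off the tree from the root (left child = 0, right child = 1).

Codes:
  G: 101 (length 3)
  F: 0 (length 1)
  I: 11 (length 2)
  B: 100 (length 3)
Average code length: 169/86 = 1.9651 bits/symbol


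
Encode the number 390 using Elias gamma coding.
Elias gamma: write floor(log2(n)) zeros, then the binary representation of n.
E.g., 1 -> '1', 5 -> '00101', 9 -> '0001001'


num_bits = floor(log2(390)) + 1 = 9
leading_zeros = num_bits - 1 = 8
binary(390) = 110000110

Elias gamma(390) = '00000000' + '110000110' = 00000000110000110 (17 bits)


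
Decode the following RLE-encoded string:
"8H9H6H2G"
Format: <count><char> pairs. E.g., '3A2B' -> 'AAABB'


Expanding each <count><char> pair:
  8H -> 'HHHHHHHH'
  9H -> 'HHHHHHHHH'
  6H -> 'HHHHHH'
  2G -> 'GG'

Decoded = HHHHHHHHHHHHHHHHHHHHHHHGG


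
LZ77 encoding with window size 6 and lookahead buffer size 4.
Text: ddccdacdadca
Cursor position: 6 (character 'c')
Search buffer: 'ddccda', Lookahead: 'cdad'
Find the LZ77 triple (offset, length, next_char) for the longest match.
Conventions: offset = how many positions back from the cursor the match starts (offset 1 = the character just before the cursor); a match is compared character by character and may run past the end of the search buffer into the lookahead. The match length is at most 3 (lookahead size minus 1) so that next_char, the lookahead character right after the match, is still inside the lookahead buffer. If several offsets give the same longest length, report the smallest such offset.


Try each offset into the search buffer:
  offset=1 (pos 5, char 'a'): match length 0
  offset=2 (pos 4, char 'd'): match length 0
  offset=3 (pos 3, char 'c'): match length 3
  offset=4 (pos 2, char 'c'): match length 1
  offset=5 (pos 1, char 'd'): match length 0
  offset=6 (pos 0, char 'd'): match length 0
Longest match has length 3 at offset 3.
next_char = character at position 6 + 3 = 9 -> 'd'

Best match: offset=3, length=3 (matching 'cda' starting at position 3)
LZ77 triple: (3, 3, 'd')


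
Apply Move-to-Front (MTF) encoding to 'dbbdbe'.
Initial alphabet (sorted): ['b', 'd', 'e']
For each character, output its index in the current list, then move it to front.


MTF encoding:
'd': index 1 in ['b', 'd', 'e'] -> ['d', 'b', 'e']
'b': index 1 in ['d', 'b', 'e'] -> ['b', 'd', 'e']
'b': index 0 in ['b', 'd', 'e'] -> ['b', 'd', 'e']
'd': index 1 in ['b', 'd', 'e'] -> ['d', 'b', 'e']
'b': index 1 in ['d', 'b', 'e'] -> ['b', 'd', 'e']
'e': index 2 in ['b', 'd', 'e'] -> ['e', 'b', 'd']


Output: [1, 1, 0, 1, 1, 2]


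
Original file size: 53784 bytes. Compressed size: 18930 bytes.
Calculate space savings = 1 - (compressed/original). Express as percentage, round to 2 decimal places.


ratio = compressed/original = 18930/53784 = 0.351963
savings = 1 - ratio = 1 - 0.351963 = 0.648037
as a percentage: 0.648037 * 100 = 64.8%

Space savings = 1 - 18930/53784 = 64.8%


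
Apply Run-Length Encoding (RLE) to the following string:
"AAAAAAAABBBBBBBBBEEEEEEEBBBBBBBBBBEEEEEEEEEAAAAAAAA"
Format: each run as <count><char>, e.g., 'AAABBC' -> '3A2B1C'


Scanning runs left to right:
  i=0: run of 'A' x 8 -> '8A'
  i=8: run of 'B' x 9 -> '9B'
  i=17: run of 'E' x 7 -> '7E'
  i=24: run of 'B' x 10 -> '10B'
  i=34: run of 'E' x 9 -> '9E'
  i=43: run of 'A' x 8 -> '8A'

RLE = 8A9B7E10B9E8A


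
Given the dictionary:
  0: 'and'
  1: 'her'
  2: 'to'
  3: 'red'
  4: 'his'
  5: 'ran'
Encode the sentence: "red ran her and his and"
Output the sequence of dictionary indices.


Look up each word in the dictionary:
  'red' -> 3
  'ran' -> 5
  'her' -> 1
  'and' -> 0
  'his' -> 4
  'and' -> 0

Encoded: [3, 5, 1, 0, 4, 0]


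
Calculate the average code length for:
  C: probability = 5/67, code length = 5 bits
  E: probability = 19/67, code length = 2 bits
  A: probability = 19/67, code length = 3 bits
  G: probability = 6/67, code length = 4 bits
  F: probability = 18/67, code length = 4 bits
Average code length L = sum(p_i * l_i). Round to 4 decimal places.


Weighted contributions p_i * l_i:
  C: (5/67) * 5 = 25/67
  E: (19/67) * 2 = 38/67
  A: (19/67) * 3 = 57/67
  G: (6/67) * 4 = 24/67
  F: (18/67) * 4 = 72/67
Sum = (25 + 38 + 57 + 24 + 72)/67 = 216/67

L = 216/67 = 3.2239 bits/symbol


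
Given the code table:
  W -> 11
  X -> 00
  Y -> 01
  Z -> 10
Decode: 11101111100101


Decoding:
11 -> W
10 -> Z
11 -> W
11 -> W
10 -> Z
01 -> Y
01 -> Y


Result: WZWWZYY


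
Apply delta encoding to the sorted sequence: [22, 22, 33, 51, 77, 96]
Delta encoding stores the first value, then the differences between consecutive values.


First value: 22
Deltas:
  22 - 22 = 0
  33 - 22 = 11
  51 - 33 = 18
  77 - 51 = 26
  96 - 77 = 19


Delta encoded: [22, 0, 11, 18, 26, 19]


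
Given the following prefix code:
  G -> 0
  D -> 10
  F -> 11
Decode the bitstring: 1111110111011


Decoding step by step:
Bits 11 -> F
Bits 11 -> F
Bits 11 -> F
Bits 0 -> G
Bits 11 -> F
Bits 10 -> D
Bits 11 -> F


Decoded message: FFFGFDF


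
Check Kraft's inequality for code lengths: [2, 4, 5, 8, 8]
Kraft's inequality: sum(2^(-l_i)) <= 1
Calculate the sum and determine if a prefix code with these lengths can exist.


Sum = 2^(-2) + 2^(-4) + 2^(-5) + 2^(-8) + 2^(-8)
    = 0.25 + 0.0625 + 0.03125 + 0.00390625 + 0.00390625
    = 90/256 = 0.3515625
Since 0.3515625 <= 1, Kraft's inequality IS satisfied.
A prefix code with these lengths CAN exist.

Kraft sum = 0.3515625. Satisfied.


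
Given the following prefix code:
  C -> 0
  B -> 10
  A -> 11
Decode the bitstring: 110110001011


Decoding step by step:
Bits 11 -> A
Bits 0 -> C
Bits 11 -> A
Bits 0 -> C
Bits 0 -> C
Bits 0 -> C
Bits 10 -> B
Bits 11 -> A


Decoded message: ACACCCBA


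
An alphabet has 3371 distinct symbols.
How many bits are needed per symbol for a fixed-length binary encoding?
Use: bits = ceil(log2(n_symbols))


log2(3371) = 11.719
Bracket: 2^11 = 2048 < 3371 <= 2^12 = 4096
So ceil(log2(3371)) = 12

bits = ceil(log2(3371)) = ceil(11.719) = 12 bits


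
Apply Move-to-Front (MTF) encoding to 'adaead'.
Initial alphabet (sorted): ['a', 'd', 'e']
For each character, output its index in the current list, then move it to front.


MTF encoding:
'a': index 0 in ['a', 'd', 'e'] -> ['a', 'd', 'e']
'd': index 1 in ['a', 'd', 'e'] -> ['d', 'a', 'e']
'a': index 1 in ['d', 'a', 'e'] -> ['a', 'd', 'e']
'e': index 2 in ['a', 'd', 'e'] -> ['e', 'a', 'd']
'a': index 1 in ['e', 'a', 'd'] -> ['a', 'e', 'd']
'd': index 2 in ['a', 'e', 'd'] -> ['d', 'a', 'e']


Output: [0, 1, 1, 2, 1, 2]


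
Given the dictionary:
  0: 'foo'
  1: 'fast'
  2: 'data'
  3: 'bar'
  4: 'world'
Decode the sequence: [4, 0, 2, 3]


Look up each index in the dictionary:
  4 -> 'world'
  0 -> 'foo'
  2 -> 'data'
  3 -> 'bar'

Decoded: "world foo data bar"


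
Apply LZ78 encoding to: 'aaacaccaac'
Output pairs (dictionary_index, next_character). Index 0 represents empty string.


LZ78 encoding steps:
Dictionary: {0: ''}
Step 1: w='' (idx 0), next='a' -> output (0, 'a'), add 'a' as idx 1
Step 2: w='a' (idx 1), next='a' -> output (1, 'a'), add 'aa' as idx 2
Step 3: w='' (idx 0), next='c' -> output (0, 'c'), add 'c' as idx 3
Step 4: w='a' (idx 1), next='c' -> output (1, 'c'), add 'ac' as idx 4
Step 5: w='c' (idx 3), next='a' -> output (3, 'a'), add 'ca' as idx 5
Step 6: w='ac' (idx 4), end of input -> output (4, '')


Encoded: [(0, 'a'), (1, 'a'), (0, 'c'), (1, 'c'), (3, 'a'), (4, '')]


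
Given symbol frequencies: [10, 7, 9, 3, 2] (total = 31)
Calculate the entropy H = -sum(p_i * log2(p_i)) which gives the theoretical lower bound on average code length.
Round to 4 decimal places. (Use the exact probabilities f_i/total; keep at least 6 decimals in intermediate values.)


Per-symbol terms -p_i * log2(p_i) with p_i = f_i/31:
  p = 10/31 = 0.322581: log2(p) = -1.632268, -p*log2(p) = 0.526538
  p = 7/31 = 0.225806: log2(p) = -2.146841, -p*log2(p) = 0.484771
  p = 9/31 = 0.290323: log2(p) = -1.784271, -p*log2(p) = 0.518014
  p = 3/31 = 0.096774: log2(p) = -3.369234, -p*log2(p) = 0.326055
  p = 2/31 = 0.064516: log2(p) = -3.954196, -p*log2(p) = 0.255109
H = 0.526538 + 0.484771 + 0.518014 + 0.326055 + 0.255109 = 2.110487

H = 2.1105 bits/symbol


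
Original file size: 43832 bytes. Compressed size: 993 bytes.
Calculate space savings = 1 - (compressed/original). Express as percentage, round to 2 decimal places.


ratio = compressed/original = 993/43832 = 0.022655
savings = 1 - ratio = 1 - 0.022655 = 0.977345
as a percentage: 0.977345 * 100 = 97.73%

Space savings = 1 - 993/43832 = 97.73%


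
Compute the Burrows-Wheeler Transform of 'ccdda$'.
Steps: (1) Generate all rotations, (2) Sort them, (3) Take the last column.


Rotations (sorted):
  0: $ccdda -> last char: a
  1: a$ccdd -> last char: d
  2: ccdda$ -> last char: $
  3: cdda$c -> last char: c
  4: da$ccd -> last char: d
  5: dda$cc -> last char: c


BWT = ad$cdc


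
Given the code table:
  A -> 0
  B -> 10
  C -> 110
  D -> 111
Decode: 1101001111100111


Decoding:
110 -> C
10 -> B
0 -> A
111 -> D
110 -> C
0 -> A
111 -> D


Result: CBADCAD


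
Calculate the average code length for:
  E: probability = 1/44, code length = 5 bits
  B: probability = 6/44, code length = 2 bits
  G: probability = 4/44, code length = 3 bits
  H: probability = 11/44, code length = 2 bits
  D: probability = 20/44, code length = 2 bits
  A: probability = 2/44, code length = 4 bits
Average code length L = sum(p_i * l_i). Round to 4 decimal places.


Weighted contributions p_i * l_i:
  E: (1/44) * 5 = 5/44
  B: (6/44) * 2 = 12/44
  G: (4/44) * 3 = 12/44
  H: (11/44) * 2 = 22/44
  D: (20/44) * 2 = 40/44
  A: (2/44) * 4 = 8/44
Sum = (5 + 12 + 12 + 22 + 40 + 8)/44 = 99/44

L = 99/44 = 2.2500 bits/symbol


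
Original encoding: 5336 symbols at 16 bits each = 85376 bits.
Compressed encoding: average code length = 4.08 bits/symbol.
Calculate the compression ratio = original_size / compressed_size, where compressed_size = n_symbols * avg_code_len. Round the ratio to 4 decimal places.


original_size = n_symbols * orig_bits = 5336 * 16 = 85376 bits
compressed_size = n_symbols * avg_code_len = 5336 * 4.08 = 21770.88 bits
ratio = original_size / compressed_size = 85376 / 21770.88 = 3.9216

Compression ratio = 3.9216


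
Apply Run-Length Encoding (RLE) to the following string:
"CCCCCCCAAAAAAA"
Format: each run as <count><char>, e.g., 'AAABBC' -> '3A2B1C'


Scanning runs left to right:
  i=0: run of 'C' x 7 -> '7C'
  i=7: run of 'A' x 7 -> '7A'

RLE = 7C7A


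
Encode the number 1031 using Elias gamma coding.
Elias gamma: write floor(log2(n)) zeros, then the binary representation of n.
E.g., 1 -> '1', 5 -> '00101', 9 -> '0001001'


num_bits = floor(log2(1031)) + 1 = 11
leading_zeros = num_bits - 1 = 10
binary(1031) = 10000000111

Elias gamma(1031) = '0000000000' + '10000000111' = 000000000010000000111 (21 bits)


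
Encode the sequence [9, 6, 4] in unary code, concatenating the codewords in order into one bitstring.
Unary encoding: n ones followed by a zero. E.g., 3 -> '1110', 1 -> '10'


Encode each number as n ones followed by a terminating 0:
  9 -> 1111111110 (10 bits)
  6 -> 1111110 (7 bits)
  4 -> 11110 (5 bits)
Total length = 10 + 7 + 5 = 22 bits.

Unary([9, 6, 4]) = 1111111110111111011110 (22 bits)


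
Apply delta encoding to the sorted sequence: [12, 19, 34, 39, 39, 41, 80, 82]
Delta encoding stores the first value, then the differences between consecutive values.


First value: 12
Deltas:
  19 - 12 = 7
  34 - 19 = 15
  39 - 34 = 5
  39 - 39 = 0
  41 - 39 = 2
  80 - 41 = 39
  82 - 80 = 2


Delta encoded: [12, 7, 15, 5, 0, 2, 39, 2]


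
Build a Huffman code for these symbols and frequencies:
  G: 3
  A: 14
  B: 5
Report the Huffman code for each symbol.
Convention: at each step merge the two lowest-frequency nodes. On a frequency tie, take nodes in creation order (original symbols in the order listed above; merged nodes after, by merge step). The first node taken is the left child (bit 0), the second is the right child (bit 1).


Huffman tree construction:
Step 1: Merge G(3) + B(5) = 8
Step 2: Merge (G+B)(8) + A(14) = 22
Read each symbol's code off the tree from the root (left child = 0, right child = 1).

Codes:
  G: 00 (length 2)
  A: 1 (length 1)
  B: 01 (length 2)
Average code length: 30/22 = 1.3636 bits/symbol


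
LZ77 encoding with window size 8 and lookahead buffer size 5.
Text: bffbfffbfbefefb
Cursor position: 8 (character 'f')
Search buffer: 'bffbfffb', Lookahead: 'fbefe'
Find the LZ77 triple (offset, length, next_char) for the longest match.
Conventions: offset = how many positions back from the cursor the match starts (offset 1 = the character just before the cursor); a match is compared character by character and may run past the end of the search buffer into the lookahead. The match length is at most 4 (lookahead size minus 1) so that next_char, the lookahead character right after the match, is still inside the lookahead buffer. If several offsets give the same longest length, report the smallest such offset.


Try each offset into the search buffer:
  offset=1 (pos 7, char 'b'): match length 0
  offset=2 (pos 6, char 'f'): match length 2
  offset=3 (pos 5, char 'f'): match length 1
  offset=4 (pos 4, char 'f'): match length 1
  offset=5 (pos 3, char 'b'): match length 0
  offset=6 (pos 2, char 'f'): match length 2
  offset=7 (pos 1, char 'f'): match length 1
  offset=8 (pos 0, char 'b'): match length 0
Longest match has length 2, found at offsets 2, 6; take the smallest, offset 2.
next_char = character at position 8 + 2 = 10 -> 'e'

Best match: offset=2, length=2 (matching 'fb' starting at position 6)
LZ77 triple: (2, 2, 'e')


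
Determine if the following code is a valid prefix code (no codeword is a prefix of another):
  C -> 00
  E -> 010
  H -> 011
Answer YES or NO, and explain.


Checking each pair (does one codeword prefix another?):
  C='00' vs E='010': no prefix
  C='00' vs H='011': no prefix
  E='010' vs C='00': no prefix
  E='010' vs H='011': no prefix
  H='011' vs C='00': no prefix
  H='011' vs E='010': no prefix
No violation found over all pairs.

YES -- this is a valid prefix code. No codeword is a prefix of any other codeword.


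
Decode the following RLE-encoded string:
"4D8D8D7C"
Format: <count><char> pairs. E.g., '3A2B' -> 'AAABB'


Expanding each <count><char> pair:
  4D -> 'DDDD'
  8D -> 'DDDDDDDD'
  8D -> 'DDDDDDDD'
  7C -> 'CCCCCCC'

Decoded = DDDDDDDDDDDDDDDDDDDDCCCCCCC


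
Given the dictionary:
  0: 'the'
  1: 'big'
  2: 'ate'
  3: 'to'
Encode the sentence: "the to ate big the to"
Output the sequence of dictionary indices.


Look up each word in the dictionary:
  'the' -> 0
  'to' -> 3
  'ate' -> 2
  'big' -> 1
  'the' -> 0
  'to' -> 3

Encoded: [0, 3, 2, 1, 0, 3]


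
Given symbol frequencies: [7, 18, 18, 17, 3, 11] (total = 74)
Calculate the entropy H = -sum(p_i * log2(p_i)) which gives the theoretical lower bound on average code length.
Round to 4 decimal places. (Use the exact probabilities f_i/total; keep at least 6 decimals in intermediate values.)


Per-symbol terms -p_i * log2(p_i) with p_i = f_i/74:
  p = 7/74 = 0.094595: log2(p) = -3.402098, -p*log2(p) = 0.321820
  p = 18/74 = 0.243243: log2(p) = -2.039528, -p*log2(p) = 0.496101
  p = 18/74 = 0.243243: log2(p) = -2.039528, -p*log2(p) = 0.496101
  p = 17/74 = 0.229730: log2(p) = -2.121991, -p*log2(p) = 0.487484
  p = 3/74 = 0.040541: log2(p) = -4.624491, -p*log2(p) = 0.187479
  p = 11/74 = 0.148649: log2(p) = -2.750022, -p*log2(p) = 0.408787
H = 0.321820 + 0.496101 + 0.496101 + 0.487484 + 0.187479 + 0.408787 = 2.397772

H = 2.3978 bits/symbol


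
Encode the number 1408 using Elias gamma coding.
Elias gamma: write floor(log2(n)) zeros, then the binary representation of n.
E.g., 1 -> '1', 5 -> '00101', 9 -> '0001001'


num_bits = floor(log2(1408)) + 1 = 11
leading_zeros = num_bits - 1 = 10
binary(1408) = 10110000000

Elias gamma(1408) = '0000000000' + '10110000000' = 000000000010110000000 (21 bits)


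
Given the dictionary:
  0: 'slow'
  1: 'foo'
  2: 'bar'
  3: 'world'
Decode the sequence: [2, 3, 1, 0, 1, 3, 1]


Look up each index in the dictionary:
  2 -> 'bar'
  3 -> 'world'
  1 -> 'foo'
  0 -> 'slow'
  1 -> 'foo'
  3 -> 'world'
  1 -> 'foo'

Decoded: "bar world foo slow foo world foo"


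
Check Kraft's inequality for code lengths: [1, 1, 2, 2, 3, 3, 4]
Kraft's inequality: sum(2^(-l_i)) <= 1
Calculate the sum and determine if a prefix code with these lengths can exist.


Sum = 2^(-1) + 2^(-1) + 2^(-2) + 2^(-2) + 2^(-3) + 2^(-3) + 2^(-4)
    = 0.5 + 0.5 + 0.25 + 0.25 + 0.125 + 0.125 + 0.0625
    = 29/16 = 1.8125
Since 1.8125 > 1, Kraft's inequality is NOT satisfied.
A prefix code with these lengths CANNOT exist.

Kraft sum = 1.8125. Not satisfied.


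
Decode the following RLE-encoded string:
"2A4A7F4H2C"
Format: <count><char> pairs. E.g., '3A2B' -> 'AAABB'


Expanding each <count><char> pair:
  2A -> 'AA'
  4A -> 'AAAA'
  7F -> 'FFFFFFF'
  4H -> 'HHHH'
  2C -> 'CC'

Decoded = AAAAAAFFFFFFFHHHHCC


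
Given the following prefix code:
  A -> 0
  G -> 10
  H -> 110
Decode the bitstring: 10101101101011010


Decoding step by step:
Bits 10 -> G
Bits 10 -> G
Bits 110 -> H
Bits 110 -> H
Bits 10 -> G
Bits 110 -> H
Bits 10 -> G


Decoded message: GGHHGHG


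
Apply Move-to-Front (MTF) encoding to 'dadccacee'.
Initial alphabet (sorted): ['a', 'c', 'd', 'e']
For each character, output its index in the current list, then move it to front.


MTF encoding:
'd': index 2 in ['a', 'c', 'd', 'e'] -> ['d', 'a', 'c', 'e']
'a': index 1 in ['d', 'a', 'c', 'e'] -> ['a', 'd', 'c', 'e']
'd': index 1 in ['a', 'd', 'c', 'e'] -> ['d', 'a', 'c', 'e']
'c': index 2 in ['d', 'a', 'c', 'e'] -> ['c', 'd', 'a', 'e']
'c': index 0 in ['c', 'd', 'a', 'e'] -> ['c', 'd', 'a', 'e']
'a': index 2 in ['c', 'd', 'a', 'e'] -> ['a', 'c', 'd', 'e']
'c': index 1 in ['a', 'c', 'd', 'e'] -> ['c', 'a', 'd', 'e']
'e': index 3 in ['c', 'a', 'd', 'e'] -> ['e', 'c', 'a', 'd']
'e': index 0 in ['e', 'c', 'a', 'd'] -> ['e', 'c', 'a', 'd']


Output: [2, 1, 1, 2, 0, 2, 1, 3, 0]


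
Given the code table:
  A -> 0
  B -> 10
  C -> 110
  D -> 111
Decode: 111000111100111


Decoding:
111 -> D
0 -> A
0 -> A
0 -> A
111 -> D
10 -> B
0 -> A
111 -> D


Result: DAAADBAD


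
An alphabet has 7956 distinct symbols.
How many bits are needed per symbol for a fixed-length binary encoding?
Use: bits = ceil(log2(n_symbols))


log2(7956) = 12.9578
Bracket: 2^12 = 4096 < 7956 <= 2^13 = 8192
So ceil(log2(7956)) = 13

bits = ceil(log2(7956)) = ceil(12.9578) = 13 bits


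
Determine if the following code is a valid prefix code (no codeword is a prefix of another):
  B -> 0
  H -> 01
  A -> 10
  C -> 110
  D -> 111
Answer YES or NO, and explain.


Checking each pair (does one codeword prefix another?):
  B='0' vs H='01': prefix -- VIOLATION

NO -- this is NOT a valid prefix code. B (0) is a prefix of H (01).


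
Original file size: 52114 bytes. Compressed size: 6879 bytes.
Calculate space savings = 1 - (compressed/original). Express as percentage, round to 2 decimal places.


ratio = compressed/original = 6879/52114 = 0.131999
savings = 1 - ratio = 1 - 0.131999 = 0.868001
as a percentage: 0.868001 * 100 = 86.8%

Space savings = 1 - 6879/52114 = 86.8%


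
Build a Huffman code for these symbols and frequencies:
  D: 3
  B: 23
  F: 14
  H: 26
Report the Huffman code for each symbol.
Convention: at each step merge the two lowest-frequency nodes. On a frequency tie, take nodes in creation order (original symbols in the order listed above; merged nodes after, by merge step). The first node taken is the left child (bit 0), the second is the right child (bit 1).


Huffman tree construction:
Step 1: Merge D(3) + F(14) = 17
Step 2: Merge (D+F)(17) + B(23) = 40
Step 3: Merge H(26) + ((D+F)+B)(40) = 66
Read each symbol's code off the tree from the root (left child = 0, right child = 1).

Codes:
  D: 100 (length 3)
  B: 11 (length 2)
  F: 101 (length 3)
  H: 0 (length 1)
Average code length: 123/66 = 1.8636 bits/symbol


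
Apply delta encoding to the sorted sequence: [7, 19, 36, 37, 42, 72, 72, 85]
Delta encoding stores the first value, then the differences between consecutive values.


First value: 7
Deltas:
  19 - 7 = 12
  36 - 19 = 17
  37 - 36 = 1
  42 - 37 = 5
  72 - 42 = 30
  72 - 72 = 0
  85 - 72 = 13


Delta encoded: [7, 12, 17, 1, 5, 30, 0, 13]


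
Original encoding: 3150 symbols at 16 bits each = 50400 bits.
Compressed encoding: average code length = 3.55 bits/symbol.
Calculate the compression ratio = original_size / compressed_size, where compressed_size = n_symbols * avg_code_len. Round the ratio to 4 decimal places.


original_size = n_symbols * orig_bits = 3150 * 16 = 50400 bits
compressed_size = n_symbols * avg_code_len = 3150 * 3.55 = 11182.5 bits
ratio = original_size / compressed_size = 50400 / 11182.5 = 4.507

Compression ratio = 4.507


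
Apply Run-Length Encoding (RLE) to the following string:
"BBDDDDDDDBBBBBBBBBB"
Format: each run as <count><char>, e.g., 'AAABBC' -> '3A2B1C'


Scanning runs left to right:
  i=0: run of 'B' x 2 -> '2B'
  i=2: run of 'D' x 7 -> '7D'
  i=9: run of 'B' x 10 -> '10B'

RLE = 2B7D10B


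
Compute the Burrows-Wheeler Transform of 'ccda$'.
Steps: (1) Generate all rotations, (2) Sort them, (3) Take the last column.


Rotations (sorted):
  0: $ccda -> last char: a
  1: a$ccd -> last char: d
  2: ccda$ -> last char: $
  3: cda$c -> last char: c
  4: da$cc -> last char: c


BWT = ad$cc


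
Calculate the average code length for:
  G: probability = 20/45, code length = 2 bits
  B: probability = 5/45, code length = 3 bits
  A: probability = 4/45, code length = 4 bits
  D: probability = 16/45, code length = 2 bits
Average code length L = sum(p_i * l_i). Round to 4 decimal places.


Weighted contributions p_i * l_i:
  G: (20/45) * 2 = 40/45
  B: (5/45) * 3 = 15/45
  A: (4/45) * 4 = 16/45
  D: (16/45) * 2 = 32/45
Sum = (40 + 15 + 16 + 32)/45 = 103/45

L = 103/45 = 2.2889 bits/symbol


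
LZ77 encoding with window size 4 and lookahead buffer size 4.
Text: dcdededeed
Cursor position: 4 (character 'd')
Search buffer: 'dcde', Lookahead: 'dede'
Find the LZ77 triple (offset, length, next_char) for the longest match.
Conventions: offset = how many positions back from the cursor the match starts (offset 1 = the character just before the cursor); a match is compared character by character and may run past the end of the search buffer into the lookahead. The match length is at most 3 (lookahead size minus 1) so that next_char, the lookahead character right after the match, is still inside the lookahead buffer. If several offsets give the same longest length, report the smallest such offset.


Try each offset into the search buffer:
  offset=1 (pos 3, char 'e'): match length 0
  offset=2 (pos 2, char 'd'): match length 3
  offset=3 (pos 1, char 'c'): match length 0
  offset=4 (pos 0, char 'd'): match length 1
Longest match has length 3 at offset 2.
next_char = character at position 4 + 3 = 7 -> 'e'

Best match: offset=2, length=3 (matching 'ded' starting at position 2)
LZ77 triple: (2, 3, 'e')


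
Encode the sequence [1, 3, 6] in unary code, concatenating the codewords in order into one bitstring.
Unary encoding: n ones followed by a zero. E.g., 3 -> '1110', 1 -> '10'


Encode each number as n ones followed by a terminating 0:
  1 -> 10 (2 bits)
  3 -> 1110 (4 bits)
  6 -> 1111110 (7 bits)
Total length = 2 + 4 + 7 = 13 bits.

Unary([1, 3, 6]) = 1011101111110 (13 bits)


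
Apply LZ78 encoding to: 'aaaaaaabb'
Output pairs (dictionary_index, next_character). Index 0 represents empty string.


LZ78 encoding steps:
Dictionary: {0: ''}
Step 1: w='' (idx 0), next='a' -> output (0, 'a'), add 'a' as idx 1
Step 2: w='a' (idx 1), next='a' -> output (1, 'a'), add 'aa' as idx 2
Step 3: w='aa' (idx 2), next='a' -> output (2, 'a'), add 'aaa' as idx 3
Step 4: w='a' (idx 1), next='b' -> output (1, 'b'), add 'ab' as idx 4
Step 5: w='' (idx 0), next='b' -> output (0, 'b'), add 'b' as idx 5


Encoded: [(0, 'a'), (1, 'a'), (2, 'a'), (1, 'b'), (0, 'b')]


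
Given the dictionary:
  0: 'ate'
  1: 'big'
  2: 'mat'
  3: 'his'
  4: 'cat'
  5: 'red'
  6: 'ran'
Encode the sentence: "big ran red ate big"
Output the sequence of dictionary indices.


Look up each word in the dictionary:
  'big' -> 1
  'ran' -> 6
  'red' -> 5
  'ate' -> 0
  'big' -> 1

Encoded: [1, 6, 5, 0, 1]
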